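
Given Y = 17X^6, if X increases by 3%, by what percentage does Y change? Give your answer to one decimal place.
19.4%

For Y = 17X^6:
If X → X(1 + 0.03)
Then Y → Y · (1 + 0.03)^6
     ≈ Y · 1.1941

Percentage change = ((1 + 0.03)^6 − 1) × 100% ≈ 19.4%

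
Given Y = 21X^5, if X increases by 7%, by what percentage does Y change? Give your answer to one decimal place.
40.3%

For Y = 21X^5:
If X → X(1 + 0.07)
Then Y → Y · (1 + 0.07)^5
     ≈ Y · 1.4026

Percentage change = ((1 + 0.07)^5 − 1) × 100% ≈ 40.3%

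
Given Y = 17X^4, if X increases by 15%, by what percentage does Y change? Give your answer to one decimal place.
74.9%

For Y = 17X^4:
If X → X(1 + 0.15)
Then Y → Y · (1 + 0.15)^4
     ≈ Y · 1.7490

Percentage change = ((1 + 0.15)^4 − 1) × 100% ≈ 74.9%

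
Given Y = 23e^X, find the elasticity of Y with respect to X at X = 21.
Elasticity = 21

Elasticity = (dY/dX) · (X/Y)

dY/dX = 23·e^X
At X = 21: dY/dX = 23·e^21, Y = 23·e^21

Elasticity = (23·e^21) · (21 / (23·e^21)) = 21

Interpretation: for a small percentage change in X, the percentage change in Y is approximately 21.00 times as large.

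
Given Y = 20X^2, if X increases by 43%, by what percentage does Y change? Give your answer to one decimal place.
104.5%

For Y = 20X^2:
If X → X(1 + 0.43)
Then Y → Y · (1 + 0.43)^2
     = Y · 2.0449

Percentage change = ((1 + 0.43)^2 − 1) × 100% ≈ 104.5%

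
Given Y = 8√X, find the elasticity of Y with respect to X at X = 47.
Elasticity = 1/2

Elasticity = (dY/dX) · (X/Y)

dY/dX = 4/√X
At X = 47: dY/dX = 4·√47/47, Y = 8·√47

Elasticity = (4·√47/47) · (47 / (8·√47)) = 1/2

Interpretation: for a small percentage change in X, the percentage change in Y is approximately 0.50 times as large.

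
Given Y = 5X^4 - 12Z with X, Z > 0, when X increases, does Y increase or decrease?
Y increases

Taking the partial derivative:
∂Y/∂X = 20X^3

∂Y/∂X = 20X^3 > 0 (assuming positive values)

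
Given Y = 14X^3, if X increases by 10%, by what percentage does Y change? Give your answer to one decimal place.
33.1%

For Y = 14X^3:
If X → X(1 + 0.1)
Then Y → Y · (1 + 0.1)^3
     = Y · 1.3310

Percentage change = ((1 + 0.1)^3 − 1) × 100% = 33.1%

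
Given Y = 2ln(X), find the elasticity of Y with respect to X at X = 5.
Elasticity = 1/ln(5) ≈ 0.6213

Elasticity = (dY/dX) · (X/Y)

dY/dX = 2/X
At X = 5: dY/dX = 2/5, Y = 2·ln(5)

Elasticity = (2/5) · (5 / (2·ln(5))) = 1/ln(5) ≈ 0.6213

Interpretation: for a small percentage change in X, the percentage change in Y is approximately 0.62 times as large.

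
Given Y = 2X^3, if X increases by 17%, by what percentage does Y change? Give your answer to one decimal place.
60.2%

For Y = 2X^3:
If X → X(1 + 0.17)
Then Y → Y · (1 + 0.17)^3
     ≈ Y · 1.6016

Percentage change = ((1 + 0.17)^3 − 1) × 100% ≈ 60.2%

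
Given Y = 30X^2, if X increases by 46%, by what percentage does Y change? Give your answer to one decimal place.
113.2%

For Y = 30X^2:
If X → X(1 + 0.46)
Then Y → Y · (1 + 0.46)^2
     = Y · 2.1316

Percentage change = ((1 + 0.46)^2 − 1) × 100% ≈ 113.2%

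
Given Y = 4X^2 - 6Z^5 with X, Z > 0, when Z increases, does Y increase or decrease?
Y decreases

Taking the partial derivative:
∂Y/∂Z = -30Z^4

∂Y/∂Z = -30Z^4 < 0 (assuming positive values)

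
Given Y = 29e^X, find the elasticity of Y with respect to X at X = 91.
Elasticity = 91

Elasticity = (dY/dX) · (X/Y)

dY/dX = 29·e^X
At X = 91: dY/dX = 29·e^91, Y = 29·e^91

Elasticity = (29·e^91) · (91 / (29·e^91)) = 91

Interpretation: for a small percentage change in X, the percentage change in Y is approximately 91.00 times as large.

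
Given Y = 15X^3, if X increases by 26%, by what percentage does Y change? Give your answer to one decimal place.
100.0%

For Y = 15X^3:
If X → X(1 + 0.26)
Then Y → Y · (1 + 0.26)^3
     ≈ Y · 2.0004

Percentage change = ((1 + 0.26)^3 − 1) × 100% ≈ 100.0%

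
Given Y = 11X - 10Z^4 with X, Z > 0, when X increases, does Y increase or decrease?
Y increases

Taking the partial derivative:
∂Y/∂X = 11

∂Y/∂X = 11 > 0 (assuming positive values)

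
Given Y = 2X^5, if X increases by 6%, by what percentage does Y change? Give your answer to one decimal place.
33.8%

For Y = 2X^5:
If X → X(1 + 0.06)
Then Y → Y · (1 + 0.06)^5
     ≈ Y · 1.3382

Percentage change = ((1 + 0.06)^5 − 1) × 100% ≈ 33.8%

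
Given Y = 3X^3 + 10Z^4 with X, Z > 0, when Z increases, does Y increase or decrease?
Y increases

Taking the partial derivative:
∂Y/∂Z = 40Z^3

∂Y/∂Z = 40Z^3 > 0 (assuming positive values)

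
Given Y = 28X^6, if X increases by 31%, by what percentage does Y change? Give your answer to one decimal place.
405.4%

For Y = 28X^6:
If X → X(1 + 0.31)
Then Y → Y · (1 + 0.31)^6
     ≈ Y · 5.0539

Percentage change = ((1 + 0.31)^6 − 1) × 100% ≈ 405.4%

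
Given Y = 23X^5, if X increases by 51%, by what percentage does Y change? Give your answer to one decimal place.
685.0%

For Y = 23X^5:
If X → X(1 + 0.51)
Then Y → Y · (1 + 0.51)^5
     ≈ Y · 7.8503

Percentage change = ((1 + 0.51)^5 − 1) × 100% ≈ 685.0%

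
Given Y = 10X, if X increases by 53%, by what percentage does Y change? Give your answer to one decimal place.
53.0%

For Y = 10X:
If X → X(1 + 0.53)
Then Y → Y · (1 + 0.53)^1
     = Y · 1.5300

Percentage change = ((1 + 0.53)^1 − 1) × 100% = 53.0%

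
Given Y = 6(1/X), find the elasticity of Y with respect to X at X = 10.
Elasticity = -1

Elasticity = (dY/dX) · (X/Y)

dY/dX = -6/X²
At X = 10: dY/dX = -3/50, Y = 3/5

Elasticity = (-3/50) · (10 / (3/5)) = -1

Interpretation: for a small percentage change in X, the percentage change in Y is approximately -1.00 times as large.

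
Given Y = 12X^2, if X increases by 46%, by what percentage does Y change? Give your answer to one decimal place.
113.2%

For Y = 12X^2:
If X → X(1 + 0.46)
Then Y → Y · (1 + 0.46)^2
     = Y · 2.1316

Percentage change = ((1 + 0.46)^2 − 1) × 100% ≈ 113.2%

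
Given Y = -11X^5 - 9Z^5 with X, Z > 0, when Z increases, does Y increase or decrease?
Y decreases

Taking the partial derivative:
∂Y/∂Z = -45Z^4

∂Y/∂Z = -45Z^4 < 0 (assuming positive values)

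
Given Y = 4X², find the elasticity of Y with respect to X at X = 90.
Elasticity = 2

Elasticity = (dY/dX) · (X/Y)

dY/dX = 8·X
At X = 90: dY/dX = 720, Y = 32400

Elasticity = 720 · (90 / 32400) = 2

Interpretation: for a small percentage change in X, the percentage change in Y is approximately 2.00 times as large.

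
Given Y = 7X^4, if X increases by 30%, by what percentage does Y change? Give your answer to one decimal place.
185.6%

For Y = 7X^4:
If X → X(1 + 0.3)
Then Y → Y · (1 + 0.3)^4
     = Y · 2.8561

Percentage change = ((1 + 0.3)^4 − 1) × 100% ≈ 185.6%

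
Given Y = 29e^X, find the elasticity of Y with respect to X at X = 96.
Elasticity = 96

Elasticity = (dY/dX) · (X/Y)

dY/dX = 29·e^X
At X = 96: dY/dX = 29·e^96, Y = 29·e^96

Elasticity = (29·e^96) · (96 / (29·e^96)) = 96

Interpretation: for a small percentage change in X, the percentage change in Y is approximately 96.00 times as large.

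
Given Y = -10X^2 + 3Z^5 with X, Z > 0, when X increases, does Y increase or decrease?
Y decreases

Taking the partial derivative:
∂Y/∂X = -20X

∂Y/∂X = -20X < 0 (assuming positive values)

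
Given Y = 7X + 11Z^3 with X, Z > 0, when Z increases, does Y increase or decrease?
Y increases

Taking the partial derivative:
∂Y/∂Z = 33Z^2

∂Y/∂Z = 33Z^2 > 0 (assuming positive values)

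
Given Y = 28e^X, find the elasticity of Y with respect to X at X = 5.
Elasticity = 5

Elasticity = (dY/dX) · (X/Y)

dY/dX = 28·e^X
At X = 5: dY/dX = 28·e^5, Y = 28·e^5

Elasticity = (28·e^5) · (5 / (28·e^5)) = 5

Interpretation: for a small percentage change in X, the percentage change in Y is approximately 5.00 times as large.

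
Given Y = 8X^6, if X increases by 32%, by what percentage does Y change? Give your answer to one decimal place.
429.0%

For Y = 8X^6:
If X → X(1 + 0.32)
Then Y → Y · (1 + 0.32)^6
     ≈ Y · 5.2899

Percentage change = ((1 + 0.32)^6 − 1) × 100% ≈ 429.0%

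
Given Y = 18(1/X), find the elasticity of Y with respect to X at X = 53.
Elasticity = -1

Elasticity = (dY/dX) · (X/Y)

dY/dX = -18/X²
At X = 53: dY/dX = -18/2809, Y = 18/53

Elasticity = (-18/2809) · (53 / (18/53)) = -1

Interpretation: for a small percentage change in X, the percentage change in Y is approximately -1.00 times as large.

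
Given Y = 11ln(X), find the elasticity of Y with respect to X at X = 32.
Elasticity = 1/ln(32) ≈ 0.2885

Elasticity = (dY/dX) · (X/Y)

dY/dX = 11/X
At X = 32: dY/dX = 11/32, Y = 11·ln(32)

Elasticity = (11/32) · (32 / (11·ln(32))) = 1/ln(32) ≈ 0.2885

Interpretation: for a small percentage change in X, the percentage change in Y is approximately 0.29 times as large.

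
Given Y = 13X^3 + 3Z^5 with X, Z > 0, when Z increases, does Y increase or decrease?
Y increases

Taking the partial derivative:
∂Y/∂Z = 15Z^4

∂Y/∂Z = 15Z^4 > 0 (assuming positive values)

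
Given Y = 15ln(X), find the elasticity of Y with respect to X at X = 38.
Elasticity = 1/ln(38) ≈ 0.2749

Elasticity = (dY/dX) · (X/Y)

dY/dX = 15/X
At X = 38: dY/dX = 15/38, Y = 15·ln(38)

Elasticity = (15/38) · (38 / (15·ln(38))) = 1/ln(38) ≈ 0.2749

Interpretation: for a small percentage change in X, the percentage change in Y is approximately 0.27 times as large.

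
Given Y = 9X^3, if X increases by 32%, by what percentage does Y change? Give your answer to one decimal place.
130.0%

For Y = 9X^3:
If X → X(1 + 0.32)
Then Y → Y · (1 + 0.32)^3
     ≈ Y · 2.3000

Percentage change = ((1 + 0.32)^3 − 1) × 100% ≈ 130.0%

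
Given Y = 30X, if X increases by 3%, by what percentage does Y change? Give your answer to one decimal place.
3.0%

For Y = 30X:
If X → X(1 + 0.03)
Then Y → Y · (1 + 0.03)^1
     = Y · 1.0300

Percentage change = ((1 + 0.03)^1 − 1) × 100% = 3.0%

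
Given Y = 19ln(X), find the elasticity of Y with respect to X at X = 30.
Elasticity = 1/ln(30) ≈ 0.2940

Elasticity = (dY/dX) · (X/Y)

dY/dX = 19/X
At X = 30: dY/dX = 19/30, Y = 19·ln(30)

Elasticity = (19/30) · (30 / (19·ln(30))) = 1/ln(30) ≈ 0.2940

Interpretation: for a small percentage change in X, the percentage change in Y is approximately 0.29 times as large.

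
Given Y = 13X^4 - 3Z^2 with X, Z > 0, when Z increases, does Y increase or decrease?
Y decreases

Taking the partial derivative:
∂Y/∂Z = -6Z

∂Y/∂Z = -6Z < 0 (assuming positive values)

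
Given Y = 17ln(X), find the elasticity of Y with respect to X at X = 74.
Elasticity = 1/ln(74) ≈ 0.2323

Elasticity = (dY/dX) · (X/Y)

dY/dX = 17/X
At X = 74: dY/dX = 17/74, Y = 17·ln(74)

Elasticity = (17/74) · (74 / (17·ln(74))) = 1/ln(74) ≈ 0.2323

Interpretation: for a small percentage change in X, the percentage change in Y is approximately 0.23 times as large.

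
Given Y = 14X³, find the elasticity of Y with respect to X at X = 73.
Elasticity = 3

Elasticity = (dY/dX) · (X/Y)

dY/dX = 42·X²
At X = 73: dY/dX = 223818, Y = 5446238

Elasticity = 223818 · (73 / 5446238) = 3

Interpretation: for a small percentage change in X, the percentage change in Y is approximately 3.00 times as large.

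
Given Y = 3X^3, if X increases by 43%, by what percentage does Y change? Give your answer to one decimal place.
192.4%

For Y = 3X^3:
If X → X(1 + 0.43)
Then Y → Y · (1 + 0.43)^3
     ≈ Y · 2.9242

Percentage change = ((1 + 0.43)^3 − 1) × 100% ≈ 192.4%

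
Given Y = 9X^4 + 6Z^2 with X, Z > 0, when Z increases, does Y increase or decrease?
Y increases

Taking the partial derivative:
∂Y/∂Z = 12Z

∂Y/∂Z = 12Z > 0 (assuming positive values)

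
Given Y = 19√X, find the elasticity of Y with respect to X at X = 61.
Elasticity = 1/2

Elasticity = (dY/dX) · (X/Y)

dY/dX = 19/(2·√X)
At X = 61: dY/dX = 19·√61/122, Y = 19·√61

Elasticity = (19·√61/122) · (61 / (19·√61)) = 1/2

Interpretation: for a small percentage change in X, the percentage change in Y is approximately 0.50 times as large.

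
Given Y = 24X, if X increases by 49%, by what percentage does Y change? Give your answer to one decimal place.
49.0%

For Y = 24X:
If X → X(1 + 0.49)
Then Y → Y · (1 + 0.49)^1
     = Y · 1.4900

Percentage change = ((1 + 0.49)^1 − 1) × 100% = 49.0%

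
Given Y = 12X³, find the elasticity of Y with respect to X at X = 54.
Elasticity = 3

Elasticity = (dY/dX) · (X/Y)

dY/dX = 36·X²
At X = 54: dY/dX = 104976, Y = 1889568

Elasticity = 104976 · (54 / 1889568) = 3

Interpretation: for a small percentage change in X, the percentage change in Y is approximately 3.00 times as large.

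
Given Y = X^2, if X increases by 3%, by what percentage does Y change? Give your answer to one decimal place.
6.1%

For Y = X^2:
If X → X(1 + 0.03)
Then Y → Y · (1 + 0.03)^2
     = Y · 1.0609

Percentage change = ((1 + 0.03)^2 − 1) × 100% ≈ 6.1%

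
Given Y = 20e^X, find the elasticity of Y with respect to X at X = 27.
Elasticity = 27

Elasticity = (dY/dX) · (X/Y)

dY/dX = 20·e^X
At X = 27: dY/dX = 20·e^27, Y = 20·e^27

Elasticity = (20·e^27) · (27 / (20·e^27)) = 27

Interpretation: for a small percentage change in X, the percentage change in Y is approximately 27.00 times as large.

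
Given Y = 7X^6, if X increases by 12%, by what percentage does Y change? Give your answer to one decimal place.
97.4%

For Y = 7X^6:
If X → X(1 + 0.12)
Then Y → Y · (1 + 0.12)^6
     ≈ Y · 1.9738

Percentage change = ((1 + 0.12)^6 − 1) × 100% ≈ 97.4%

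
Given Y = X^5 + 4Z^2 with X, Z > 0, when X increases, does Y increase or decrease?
Y increases

Taking the partial derivative:
∂Y/∂X = 5X^4

∂Y/∂X = 5X^4 > 0 (assuming positive values)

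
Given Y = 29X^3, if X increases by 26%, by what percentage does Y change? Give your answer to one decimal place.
100.0%

For Y = 29X^3:
If X → X(1 + 0.26)
Then Y → Y · (1 + 0.26)^3
     ≈ Y · 2.0004

Percentage change = ((1 + 0.26)^3 − 1) × 100% ≈ 100.0%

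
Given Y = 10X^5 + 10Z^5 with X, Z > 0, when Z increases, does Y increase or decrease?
Y increases

Taking the partial derivative:
∂Y/∂Z = 50Z^4

∂Y/∂Z = 50Z^4 > 0 (assuming positive values)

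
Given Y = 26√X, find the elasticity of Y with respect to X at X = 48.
Elasticity = 1/2

Elasticity = (dY/dX) · (X/Y)

dY/dX = 13/√X
At X = 48: dY/dX = 13·√3/12, Y = 104·√3

Elasticity = (13·√3/12) · (48 / (104·√3)) = 1/2

Interpretation: for a small percentage change in X, the percentage change in Y is approximately 0.50 times as large.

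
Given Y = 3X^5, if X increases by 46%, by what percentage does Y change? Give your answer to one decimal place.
563.4%

For Y = 3X^5:
If X → X(1 + 0.46)
Then Y → Y · (1 + 0.46)^5
     ≈ Y · 6.6338

Percentage change = ((1 + 0.46)^5 − 1) × 100% ≈ 563.4%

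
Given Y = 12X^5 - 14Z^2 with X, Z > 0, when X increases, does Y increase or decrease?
Y increases

Taking the partial derivative:
∂Y/∂X = 60X^4

∂Y/∂X = 60X^4 > 0 (assuming positive values)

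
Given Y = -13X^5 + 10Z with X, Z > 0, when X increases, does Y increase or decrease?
Y decreases

Taking the partial derivative:
∂Y/∂X = -65X^4

∂Y/∂X = -65X^4 < 0 (assuming positive values)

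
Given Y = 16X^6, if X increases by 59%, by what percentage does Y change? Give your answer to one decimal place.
1515.8%

For Y = 16X^6:
If X → X(1 + 0.59)
Then Y → Y · (1 + 0.59)^6
     ≈ Y · 16.1578

Percentage change = ((1 + 0.59)^6 − 1) × 100% ≈ 1515.8%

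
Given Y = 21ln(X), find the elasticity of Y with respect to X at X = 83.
Elasticity = 1/ln(83) ≈ 0.2263

Elasticity = (dY/dX) · (X/Y)

dY/dX = 21/X
At X = 83: dY/dX = 21/83, Y = 21·ln(83)

Elasticity = (21/83) · (83 / (21·ln(83))) = 1/ln(83) ≈ 0.2263

Interpretation: for a small percentage change in X, the percentage change in Y is approximately 0.23 times as large.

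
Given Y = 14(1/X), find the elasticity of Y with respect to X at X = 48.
Elasticity = -1

Elasticity = (dY/dX) · (X/Y)

dY/dX = -14/X²
At X = 48: dY/dX = -7/1152, Y = 7/24

Elasticity = (-7/1152) · (48 / (7/24)) = -1

Interpretation: for a small percentage change in X, the percentage change in Y is approximately -1.00 times as large.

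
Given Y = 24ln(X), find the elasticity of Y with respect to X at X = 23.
Elasticity = 1/ln(23) ≈ 0.3189

Elasticity = (dY/dX) · (X/Y)

dY/dX = 24/X
At X = 23: dY/dX = 24/23, Y = 24·ln(23)

Elasticity = (24/23) · (23 / (24·ln(23))) = 1/ln(23) ≈ 0.3189

Interpretation: for a small percentage change in X, the percentage change in Y is approximately 0.32 times as large.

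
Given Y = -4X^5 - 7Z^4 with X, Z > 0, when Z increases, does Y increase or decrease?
Y decreases

Taking the partial derivative:
∂Y/∂Z = -28Z^3

∂Y/∂Z = -28Z^3 < 0 (assuming positive values)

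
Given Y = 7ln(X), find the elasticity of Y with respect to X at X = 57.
Elasticity = 1/ln(57) ≈ 0.2473

Elasticity = (dY/dX) · (X/Y)

dY/dX = 7/X
At X = 57: dY/dX = 7/57, Y = 7·ln(57)

Elasticity = (7/57) · (57 / (7·ln(57))) = 1/ln(57) ≈ 0.2473

Interpretation: for a small percentage change in X, the percentage change in Y is approximately 0.25 times as large.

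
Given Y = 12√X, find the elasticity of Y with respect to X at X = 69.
Elasticity = 1/2

Elasticity = (dY/dX) · (X/Y)

dY/dX = 6/√X
At X = 69: dY/dX = 2·√69/23, Y = 12·√69

Elasticity = (2·√69/23) · (69 / (12·√69)) = 1/2

Interpretation: for a small percentage change in X, the percentage change in Y is approximately 0.50 times as large.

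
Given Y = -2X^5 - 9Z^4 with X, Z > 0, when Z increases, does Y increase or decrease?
Y decreases

Taking the partial derivative:
∂Y/∂Z = -36Z^3

∂Y/∂Z = -36Z^3 < 0 (assuming positive values)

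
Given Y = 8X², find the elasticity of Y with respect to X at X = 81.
Elasticity = 2

Elasticity = (dY/dX) · (X/Y)

dY/dX = 16·X
At X = 81: dY/dX = 1296, Y = 52488

Elasticity = 1296 · (81 / 52488) = 2

Interpretation: for a small percentage change in X, the percentage change in Y is approximately 2.00 times as large.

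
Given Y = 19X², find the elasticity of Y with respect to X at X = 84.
Elasticity = 2

Elasticity = (dY/dX) · (X/Y)

dY/dX = 38·X
At X = 84: dY/dX = 3192, Y = 134064

Elasticity = 3192 · (84 / 134064) = 2

Interpretation: for a small percentage change in X, the percentage change in Y is approximately 2.00 times as large.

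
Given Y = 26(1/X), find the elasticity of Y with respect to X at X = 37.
Elasticity = -1

Elasticity = (dY/dX) · (X/Y)

dY/dX = -26/X²
At X = 37: dY/dX = -26/1369, Y = 26/37

Elasticity = (-26/1369) · (37 / (26/37)) = -1

Interpretation: for a small percentage change in X, the percentage change in Y is approximately -1.00 times as large.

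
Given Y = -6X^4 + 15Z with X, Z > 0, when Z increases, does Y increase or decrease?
Y increases

Taking the partial derivative:
∂Y/∂Z = 15

∂Y/∂Z = 15 > 0 (assuming positive values)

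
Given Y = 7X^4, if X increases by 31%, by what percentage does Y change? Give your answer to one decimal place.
194.5%

For Y = 7X^4:
If X → X(1 + 0.31)
Then Y → Y · (1 + 0.31)^4
     ≈ Y · 2.9450

Percentage change = ((1 + 0.31)^4 − 1) × 100% ≈ 194.5%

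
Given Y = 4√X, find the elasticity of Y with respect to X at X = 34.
Elasticity = 1/2

Elasticity = (dY/dX) · (X/Y)

dY/dX = 2/√X
At X = 34: dY/dX = √34/17, Y = 4·√34

Elasticity = (√34/17) · (34 / (4·√34)) = 1/2

Interpretation: for a small percentage change in X, the percentage change in Y is approximately 0.50 times as large.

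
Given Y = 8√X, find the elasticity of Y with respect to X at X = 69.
Elasticity = 1/2

Elasticity = (dY/dX) · (X/Y)

dY/dX = 4/√X
At X = 69: dY/dX = 4·√69/69, Y = 8·√69

Elasticity = (4·√69/69) · (69 / (8·√69)) = 1/2

Interpretation: for a small percentage change in X, the percentage change in Y is approximately 0.50 times as large.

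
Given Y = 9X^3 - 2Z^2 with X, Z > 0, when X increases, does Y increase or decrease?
Y increases

Taking the partial derivative:
∂Y/∂X = 27X^2

∂Y/∂X = 27X^2 > 0 (assuming positive values)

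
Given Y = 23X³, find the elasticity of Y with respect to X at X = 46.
Elasticity = 3

Elasticity = (dY/dX) · (X/Y)

dY/dX = 69·X²
At X = 46: dY/dX = 146004, Y = 2238728

Elasticity = 146004 · (46 / 2238728) = 3

Interpretation: for a small percentage change in X, the percentage change in Y is approximately 3.00 times as large.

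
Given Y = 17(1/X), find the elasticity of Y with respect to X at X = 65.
Elasticity = -1

Elasticity = (dY/dX) · (X/Y)

dY/dX = -17/X²
At X = 65: dY/dX = -17/4225, Y = 17/65

Elasticity = (-17/4225) · (65 / (17/65)) = -1

Interpretation: for a small percentage change in X, the percentage change in Y is approximately -1.00 times as large.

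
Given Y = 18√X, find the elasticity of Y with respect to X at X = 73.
Elasticity = 1/2

Elasticity = (dY/dX) · (X/Y)

dY/dX = 9/√X
At X = 73: dY/dX = 9·√73/73, Y = 18·√73

Elasticity = (9·√73/73) · (73 / (18·√73)) = 1/2

Interpretation: for a small percentage change in X, the percentage change in Y is approximately 0.50 times as large.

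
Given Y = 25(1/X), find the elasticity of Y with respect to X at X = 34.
Elasticity = -1

Elasticity = (dY/dX) · (X/Y)

dY/dX = -25/X²
At X = 34: dY/dX = -25/1156, Y = 25/34

Elasticity = (-25/1156) · (34 / (25/34)) = -1

Interpretation: for a small percentage change in X, the percentage change in Y is approximately -1.00 times as large.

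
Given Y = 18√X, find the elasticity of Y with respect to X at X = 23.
Elasticity = 1/2

Elasticity = (dY/dX) · (X/Y)

dY/dX = 9/√X
At X = 23: dY/dX = 9·√23/23, Y = 18·√23

Elasticity = (9·√23/23) · (23 / (18·√23)) = 1/2

Interpretation: for a small percentage change in X, the percentage change in Y is approximately 0.50 times as large.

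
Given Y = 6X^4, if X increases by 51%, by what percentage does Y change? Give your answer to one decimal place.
419.9%

For Y = 6X^4:
If X → X(1 + 0.51)
Then Y → Y · (1 + 0.51)^4
     ≈ Y · 5.1989

Percentage change = ((1 + 0.51)^4 − 1) × 100% ≈ 419.9%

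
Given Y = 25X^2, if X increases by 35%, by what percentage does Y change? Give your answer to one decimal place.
82.3%

For Y = 25X^2:
If X → X(1 + 0.35)
Then Y → Y · (1 + 0.35)^2
     = Y · 1.8225

Percentage change = ((1 + 0.35)^2 − 1) × 100% ≈ 82.3%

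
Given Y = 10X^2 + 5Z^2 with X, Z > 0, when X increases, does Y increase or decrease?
Y increases

Taking the partial derivative:
∂Y/∂X = 20X

∂Y/∂X = 20X > 0 (assuming positive values)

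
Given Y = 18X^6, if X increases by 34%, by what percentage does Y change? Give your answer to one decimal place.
478.9%

For Y = 18X^6:
If X → X(1 + 0.34)
Then Y → Y · (1 + 0.34)^6
     ≈ Y · 5.7893

Percentage change = ((1 + 0.34)^6 − 1) × 100% ≈ 478.9%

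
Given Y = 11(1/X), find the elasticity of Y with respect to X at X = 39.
Elasticity = -1

Elasticity = (dY/dX) · (X/Y)

dY/dX = -11/X²
At X = 39: dY/dX = -11/1521, Y = 11/39

Elasticity = (-11/1521) · (39 / (11/39)) = -1

Interpretation: for a small percentage change in X, the percentage change in Y is approximately -1.00 times as large.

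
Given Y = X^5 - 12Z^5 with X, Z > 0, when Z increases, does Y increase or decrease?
Y decreases

Taking the partial derivative:
∂Y/∂Z = -60Z^4

∂Y/∂Z = -60Z^4 < 0 (assuming positive values)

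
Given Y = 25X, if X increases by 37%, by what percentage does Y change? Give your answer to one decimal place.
37.0%

For Y = 25X:
If X → X(1 + 0.37)
Then Y → Y · (1 + 0.37)^1
     = Y · 1.3700

Percentage change = ((1 + 0.37)^1 − 1) × 100% = 37.0%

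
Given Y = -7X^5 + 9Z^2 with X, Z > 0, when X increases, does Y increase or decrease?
Y decreases

Taking the partial derivative:
∂Y/∂X = -35X^4

∂Y/∂X = -35X^4 < 0 (assuming positive values)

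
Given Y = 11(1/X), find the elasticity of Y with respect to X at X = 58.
Elasticity = -1

Elasticity = (dY/dX) · (X/Y)

dY/dX = -11/X²
At X = 58: dY/dX = -11/3364, Y = 11/58

Elasticity = (-11/3364) · (58 / (11/58)) = -1

Interpretation: for a small percentage change in X, the percentage change in Y is approximately -1.00 times as large.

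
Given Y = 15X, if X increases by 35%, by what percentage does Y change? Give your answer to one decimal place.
35.0%

For Y = 15X:
If X → X(1 + 0.35)
Then Y → Y · (1 + 0.35)^1
     = Y · 1.3500

Percentage change = ((1 + 0.35)^1 − 1) × 100% = 35.0%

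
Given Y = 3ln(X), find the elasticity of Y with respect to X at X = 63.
Elasticity = 1/ln(63) ≈ 0.2414

Elasticity = (dY/dX) · (X/Y)

dY/dX = 3/X
At X = 63: dY/dX = 1/21, Y = 3·ln(63)

Elasticity = (1/21) · (63 / (3·ln(63))) = 1/ln(63) ≈ 0.2414

Interpretation: for a small percentage change in X, the percentage change in Y is approximately 0.24 times as large.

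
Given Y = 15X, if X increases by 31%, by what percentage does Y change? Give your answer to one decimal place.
31.0%

For Y = 15X:
If X → X(1 + 0.31)
Then Y → Y · (1 + 0.31)^1
     = Y · 1.3100

Percentage change = ((1 + 0.31)^1 − 1) × 100% = 31.0%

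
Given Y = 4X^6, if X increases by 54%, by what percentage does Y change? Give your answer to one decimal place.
1233.9%

For Y = 4X^6:
If X → X(1 + 0.54)
Then Y → Y · (1 + 0.54)^6
     ≈ Y · 13.3390

Percentage change = ((1 + 0.54)^6 − 1) × 100% ≈ 1233.9%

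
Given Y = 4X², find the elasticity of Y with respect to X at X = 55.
Elasticity = 2

Elasticity = (dY/dX) · (X/Y)

dY/dX = 8·X
At X = 55: dY/dX = 440, Y = 12100

Elasticity = 440 · (55 / 12100) = 2

Interpretation: for a small percentage change in X, the percentage change in Y is approximately 2.00 times as large.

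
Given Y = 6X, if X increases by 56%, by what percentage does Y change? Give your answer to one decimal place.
56.0%

For Y = 6X:
If X → X(1 + 0.56)
Then Y → Y · (1 + 0.56)^1
     = Y · 1.5600

Percentage change = ((1 + 0.56)^1 − 1) × 100% = 56.0%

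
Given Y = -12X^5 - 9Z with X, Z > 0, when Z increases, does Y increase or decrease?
Y decreases

Taking the partial derivative:
∂Y/∂Z = -9

∂Y/∂Z = -9 < 0 (assuming positive values)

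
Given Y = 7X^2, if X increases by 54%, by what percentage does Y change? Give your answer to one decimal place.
137.2%

For Y = 7X^2:
If X → X(1 + 0.54)
Then Y → Y · (1 + 0.54)^2
     = Y · 2.3716

Percentage change = ((1 + 0.54)^2 − 1) × 100% ≈ 137.2%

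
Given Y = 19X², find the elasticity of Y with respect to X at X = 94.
Elasticity = 2

Elasticity = (dY/dX) · (X/Y)

dY/dX = 38·X
At X = 94: dY/dX = 3572, Y = 167884

Elasticity = 3572 · (94 / 167884) = 2

Interpretation: for a small percentage change in X, the percentage change in Y is approximately 2.00 times as large.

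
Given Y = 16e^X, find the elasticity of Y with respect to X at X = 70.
Elasticity = 70

Elasticity = (dY/dX) · (X/Y)

dY/dX = 16·e^X
At X = 70: dY/dX = 16·e^70, Y = 16·e^70

Elasticity = (16·e^70) · (70 / (16·e^70)) = 70

Interpretation: for a small percentage change in X, the percentage change in Y is approximately 70.00 times as large.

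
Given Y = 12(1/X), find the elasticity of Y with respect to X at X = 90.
Elasticity = -1

Elasticity = (dY/dX) · (X/Y)

dY/dX = -12/X²
At X = 90: dY/dX = -1/675, Y = 2/15

Elasticity = (-1/675) · (90 / (2/15)) = -1

Interpretation: for a small percentage change in X, the percentage change in Y is approximately -1.00 times as large.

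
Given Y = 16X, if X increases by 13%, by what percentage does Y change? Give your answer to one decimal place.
13.0%

For Y = 16X:
If X → X(1 + 0.13)
Then Y → Y · (1 + 0.13)^1
     = Y · 1.1300

Percentage change = ((1 + 0.13)^1 − 1) × 100% = 13.0%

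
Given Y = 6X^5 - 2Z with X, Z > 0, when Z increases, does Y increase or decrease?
Y decreases

Taking the partial derivative:
∂Y/∂Z = -2

∂Y/∂Z = -2 < 0 (assuming positive values)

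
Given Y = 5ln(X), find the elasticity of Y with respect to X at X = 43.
Elasticity = 1/ln(43) ≈ 0.2659

Elasticity = (dY/dX) · (X/Y)

dY/dX = 5/X
At X = 43: dY/dX = 5/43, Y = 5·ln(43)

Elasticity = (5/43) · (43 / (5·ln(43))) = 1/ln(43) ≈ 0.2659

Interpretation: for a small percentage change in X, the percentage change in Y is approximately 0.27 times as large.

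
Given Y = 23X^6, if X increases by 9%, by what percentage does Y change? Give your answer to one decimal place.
67.7%

For Y = 23X^6:
If X → X(1 + 0.09)
Then Y → Y · (1 + 0.09)^6
     ≈ Y · 1.6771

Percentage change = ((1 + 0.09)^6 − 1) × 100% ≈ 67.7%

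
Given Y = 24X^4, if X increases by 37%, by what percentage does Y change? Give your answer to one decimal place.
252.3%

For Y = 24X^4:
If X → X(1 + 0.37)
Then Y → Y · (1 + 0.37)^4
     ≈ Y · 3.5228

Percentage change = ((1 + 0.37)^4 − 1) × 100% ≈ 252.3%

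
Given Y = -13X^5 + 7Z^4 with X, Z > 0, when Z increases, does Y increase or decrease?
Y increases

Taking the partial derivative:
∂Y/∂Z = 28Z^3

∂Y/∂Z = 28Z^3 > 0 (assuming positive values)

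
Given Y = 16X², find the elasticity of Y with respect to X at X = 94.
Elasticity = 2

Elasticity = (dY/dX) · (X/Y)

dY/dX = 32·X
At X = 94: dY/dX = 3008, Y = 141376

Elasticity = 3008 · (94 / 141376) = 2

Interpretation: for a small percentage change in X, the percentage change in Y is approximately 2.00 times as large.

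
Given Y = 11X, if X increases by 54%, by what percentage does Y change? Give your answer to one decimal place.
54.0%

For Y = 11X:
If X → X(1 + 0.54)
Then Y → Y · (1 + 0.54)^1
     = Y · 1.5400

Percentage change = ((1 + 0.54)^1 − 1) × 100% = 54.0%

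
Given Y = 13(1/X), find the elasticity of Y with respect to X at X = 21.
Elasticity = -1

Elasticity = (dY/dX) · (X/Y)

dY/dX = -13/X²
At X = 21: dY/dX = -13/441, Y = 13/21

Elasticity = (-13/441) · (21 / (13/21)) = -1

Interpretation: for a small percentage change in X, the percentage change in Y is approximately -1.00 times as large.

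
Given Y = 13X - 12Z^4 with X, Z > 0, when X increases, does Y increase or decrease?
Y increases

Taking the partial derivative:
∂Y/∂X = 13

∂Y/∂X = 13 > 0 (assuming positive values)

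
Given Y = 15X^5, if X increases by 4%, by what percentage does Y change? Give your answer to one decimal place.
21.7%

For Y = 15X^5:
If X → X(1 + 0.04)
Then Y → Y · (1 + 0.04)^5
     ≈ Y · 1.2167

Percentage change = ((1 + 0.04)^5 − 1) × 100% ≈ 21.7%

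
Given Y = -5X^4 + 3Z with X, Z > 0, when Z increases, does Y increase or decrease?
Y increases

Taking the partial derivative:
∂Y/∂Z = 3

∂Y/∂Z = 3 > 0 (assuming positive values)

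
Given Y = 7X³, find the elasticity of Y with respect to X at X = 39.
Elasticity = 3

Elasticity = (dY/dX) · (X/Y)

dY/dX = 21·X²
At X = 39: dY/dX = 31941, Y = 415233

Elasticity = 31941 · (39 / 415233) = 3

Interpretation: for a small percentage change in X, the percentage change in Y is approximately 3.00 times as large.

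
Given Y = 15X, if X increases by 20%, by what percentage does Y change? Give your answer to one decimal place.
20.0%

For Y = 15X:
If X → X(1 + 0.2)
Then Y → Y · (1 + 0.2)^1
     = Y · 1.2000

Percentage change = ((1 + 0.2)^1 − 1) × 100% = 20.0%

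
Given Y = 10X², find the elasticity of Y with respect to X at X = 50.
Elasticity = 2

Elasticity = (dY/dX) · (X/Y)

dY/dX = 20·X
At X = 50: dY/dX = 1000, Y = 25000

Elasticity = 1000 · (50 / 25000) = 2

Interpretation: for a small percentage change in X, the percentage change in Y is approximately 2.00 times as large.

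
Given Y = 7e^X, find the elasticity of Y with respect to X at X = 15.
Elasticity = 15

Elasticity = (dY/dX) · (X/Y)

dY/dX = 7·e^X
At X = 15: dY/dX = 7·e^15, Y = 7·e^15

Elasticity = (7·e^15) · (15 / (7·e^15)) = 15

Interpretation: for a small percentage change in X, the percentage change in Y is approximately 15.00 times as large.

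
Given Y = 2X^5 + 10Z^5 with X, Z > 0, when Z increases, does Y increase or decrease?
Y increases

Taking the partial derivative:
∂Y/∂Z = 50Z^4

∂Y/∂Z = 50Z^4 > 0 (assuming positive values)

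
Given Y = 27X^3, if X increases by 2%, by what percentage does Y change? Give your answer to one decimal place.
6.1%

For Y = 27X^3:
If X → X(1 + 0.02)
Then Y → Y · (1 + 0.02)^3
     ≈ Y · 1.0612

Percentage change = ((1 + 0.02)^3 − 1) × 100% ≈ 6.1%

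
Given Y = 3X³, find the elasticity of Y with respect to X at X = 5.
Elasticity = 3

Elasticity = (dY/dX) · (X/Y)

dY/dX = 9·X²
At X = 5: dY/dX = 225, Y = 375

Elasticity = 225 · (5 / 375) = 3

Interpretation: for a small percentage change in X, the percentage change in Y is approximately 3.00 times as large.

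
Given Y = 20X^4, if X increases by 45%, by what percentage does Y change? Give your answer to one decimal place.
342.1%

For Y = 20X^4:
If X → X(1 + 0.45)
Then Y → Y · (1 + 0.45)^4
     ≈ Y · 4.4205

Percentage change = ((1 + 0.45)^4 − 1) × 100% ≈ 342.1%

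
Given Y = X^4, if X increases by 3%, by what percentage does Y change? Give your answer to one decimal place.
12.6%

For Y = X^4:
If X → X(1 + 0.03)
Then Y → Y · (1 + 0.03)^4
     ≈ Y · 1.1255

Percentage change = ((1 + 0.03)^4 − 1) × 100% ≈ 12.6%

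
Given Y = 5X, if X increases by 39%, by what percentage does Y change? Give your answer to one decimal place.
39.0%

For Y = 5X:
If X → X(1 + 0.39)
Then Y → Y · (1 + 0.39)^1
     = Y · 1.3900

Percentage change = ((1 + 0.39)^1 − 1) × 100% = 39.0%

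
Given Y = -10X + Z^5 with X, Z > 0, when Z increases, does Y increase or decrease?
Y increases

Taking the partial derivative:
∂Y/∂Z = 5Z^4

∂Y/∂Z = 5Z^4 > 0 (assuming positive values)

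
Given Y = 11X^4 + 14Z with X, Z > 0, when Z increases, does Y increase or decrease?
Y increases

Taking the partial derivative:
∂Y/∂Z = 14

∂Y/∂Z = 14 > 0 (assuming positive values)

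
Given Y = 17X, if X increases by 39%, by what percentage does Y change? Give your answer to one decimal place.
39.0%

For Y = 17X:
If X → X(1 + 0.39)
Then Y → Y · (1 + 0.39)^1
     = Y · 1.3900

Percentage change = ((1 + 0.39)^1 − 1) × 100% = 39.0%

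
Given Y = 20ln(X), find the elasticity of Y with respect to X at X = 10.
Elasticity = 1/ln(10) ≈ 0.4343

Elasticity = (dY/dX) · (X/Y)

dY/dX = 20/X
At X = 10: dY/dX = 2, Y = 20·ln(10)

Elasticity = 2 · (10 / (20·ln(10))) = 1/ln(10) ≈ 0.4343

Interpretation: for a small percentage change in X, the percentage change in Y is approximately 0.43 times as large.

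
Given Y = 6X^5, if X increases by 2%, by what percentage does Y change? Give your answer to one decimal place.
10.4%

For Y = 6X^5:
If X → X(1 + 0.02)
Then Y → Y · (1 + 0.02)^5
     ≈ Y · 1.1041

Percentage change = ((1 + 0.02)^5 − 1) × 100% ≈ 10.4%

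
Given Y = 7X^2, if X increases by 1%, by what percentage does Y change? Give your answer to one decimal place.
2.0%

For Y = 7X^2:
If X → X(1 + 0.01)
Then Y → Y · (1 + 0.01)^2
     = Y · 1.0201

Percentage change = ((1 + 0.01)^2 − 1) × 100% ≈ 2.0%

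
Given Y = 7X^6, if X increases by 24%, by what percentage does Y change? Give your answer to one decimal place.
263.5%

For Y = 7X^6:
If X → X(1 + 0.24)
Then Y → Y · (1 + 0.24)^6
     ≈ Y · 3.6352

Percentage change = ((1 + 0.24)^6 − 1) × 100% ≈ 263.5%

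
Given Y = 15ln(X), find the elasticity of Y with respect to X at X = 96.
Elasticity = 1/ln(96) ≈ 0.2191

Elasticity = (dY/dX) · (X/Y)

dY/dX = 15/X
At X = 96: dY/dX = 5/32, Y = 15·ln(96)

Elasticity = (5/32) · (96 / (15·ln(96))) = 1/ln(96) ≈ 0.2191

Interpretation: for a small percentage change in X, the percentage change in Y is approximately 0.22 times as large.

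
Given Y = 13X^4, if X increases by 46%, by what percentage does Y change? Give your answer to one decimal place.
354.4%

For Y = 13X^4:
If X → X(1 + 0.46)
Then Y → Y · (1 + 0.46)^4
     ≈ Y · 4.5437

Percentage change = ((1 + 0.46)^4 − 1) × 100% ≈ 354.4%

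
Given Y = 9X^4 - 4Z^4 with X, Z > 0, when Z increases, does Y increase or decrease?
Y decreases

Taking the partial derivative:
∂Y/∂Z = -16Z^3

∂Y/∂Z = -16Z^3 < 0 (assuming positive values)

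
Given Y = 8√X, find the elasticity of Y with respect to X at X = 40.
Elasticity = 1/2

Elasticity = (dY/dX) · (X/Y)

dY/dX = 4/√X
At X = 40: dY/dX = √10/5, Y = 16·√10

Elasticity = (√10/5) · (40 / (16·√10)) = 1/2

Interpretation: for a small percentage change in X, the percentage change in Y is approximately 0.50 times as large.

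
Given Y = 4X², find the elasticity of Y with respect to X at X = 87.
Elasticity = 2

Elasticity = (dY/dX) · (X/Y)

dY/dX = 8·X
At X = 87: dY/dX = 696, Y = 30276

Elasticity = 696 · (87 / 30276) = 2

Interpretation: for a small percentage change in X, the percentage change in Y is approximately 2.00 times as large.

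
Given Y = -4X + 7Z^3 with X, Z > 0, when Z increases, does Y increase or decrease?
Y increases

Taking the partial derivative:
∂Y/∂Z = 21Z^2

∂Y/∂Z = 21Z^2 > 0 (assuming positive values)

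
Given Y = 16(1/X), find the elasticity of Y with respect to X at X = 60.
Elasticity = -1

Elasticity = (dY/dX) · (X/Y)

dY/dX = -16/X²
At X = 60: dY/dX = -1/225, Y = 4/15

Elasticity = (-1/225) · (60 / (4/15)) = -1

Interpretation: for a small percentage change in X, the percentage change in Y is approximately -1.00 times as large.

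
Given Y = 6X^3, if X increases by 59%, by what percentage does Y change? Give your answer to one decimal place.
302.0%

For Y = 6X^3:
If X → X(1 + 0.59)
Then Y → Y · (1 + 0.59)^3
     ≈ Y · 4.0197

Percentage change = ((1 + 0.59)^3 − 1) × 100% ≈ 302.0%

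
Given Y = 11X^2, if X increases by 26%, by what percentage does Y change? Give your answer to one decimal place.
58.8%

For Y = 11X^2:
If X → X(1 + 0.26)
Then Y → Y · (1 + 0.26)^2
     = Y · 1.5876

Percentage change = ((1 + 0.26)^2 − 1) × 100% ≈ 58.8%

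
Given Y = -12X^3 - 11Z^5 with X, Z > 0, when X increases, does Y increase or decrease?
Y decreases

Taking the partial derivative:
∂Y/∂X = -36X^2

∂Y/∂X = -36X^2 < 0 (assuming positive values)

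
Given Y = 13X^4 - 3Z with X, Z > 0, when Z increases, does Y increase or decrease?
Y decreases

Taking the partial derivative:
∂Y/∂Z = -3

∂Y/∂Z = -3 < 0 (assuming positive values)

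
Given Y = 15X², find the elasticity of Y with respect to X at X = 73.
Elasticity = 2

Elasticity = (dY/dX) · (X/Y)

dY/dX = 30·X
At X = 73: dY/dX = 2190, Y = 79935

Elasticity = 2190 · (73 / 79935) = 2

Interpretation: for a small percentage change in X, the percentage change in Y is approximately 2.00 times as large.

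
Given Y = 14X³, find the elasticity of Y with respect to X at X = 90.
Elasticity = 3

Elasticity = (dY/dX) · (X/Y)

dY/dX = 42·X²
At X = 90: dY/dX = 340200, Y = 10206000

Elasticity = 340200 · (90 / 10206000) = 3

Interpretation: for a small percentage change in X, the percentage change in Y is approximately 3.00 times as large.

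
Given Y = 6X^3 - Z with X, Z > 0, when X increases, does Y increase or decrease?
Y increases

Taking the partial derivative:
∂Y/∂X = 18X^2

∂Y/∂X = 18X^2 > 0 (assuming positive values)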